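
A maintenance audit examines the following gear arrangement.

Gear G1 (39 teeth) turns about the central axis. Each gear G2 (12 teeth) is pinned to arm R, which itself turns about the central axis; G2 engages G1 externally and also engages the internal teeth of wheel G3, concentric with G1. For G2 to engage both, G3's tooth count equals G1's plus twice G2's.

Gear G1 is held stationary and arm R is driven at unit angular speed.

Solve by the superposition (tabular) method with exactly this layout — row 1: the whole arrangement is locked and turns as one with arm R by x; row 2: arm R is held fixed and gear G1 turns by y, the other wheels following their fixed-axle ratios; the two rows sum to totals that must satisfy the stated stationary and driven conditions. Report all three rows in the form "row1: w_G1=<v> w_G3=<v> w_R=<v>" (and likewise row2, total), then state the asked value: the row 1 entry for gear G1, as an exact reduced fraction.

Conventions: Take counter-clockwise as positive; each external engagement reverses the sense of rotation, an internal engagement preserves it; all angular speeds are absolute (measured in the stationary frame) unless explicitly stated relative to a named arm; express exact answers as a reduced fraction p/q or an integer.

row1: w_G1=1 w_G3=1 w_R=1
row2: w_G1=-1 w_G3=13/21 w_R=0
total: w_G1=0 w_G3=34/21 w_R=1
asked value: 1

recognized (axles ride arm R): planetary set, 39/12/63 teeth
superposition row 1 [locked train]: every member turns x
row 2: sun turns y, ring = −(39/63)·y, arm 0
boundary: total ω_sun = x + y = 0 and total ω_arm = x = 1  ⇒  y = -1, x = 1
row 2 ring = −(39/63)·(-1) = 13/21
totals (row 1 + row 2): sun 1 + (-1) = 0, ring 1 + 13/21 = 34/21, arm 1 + 0 = 1
asked cell (row1, sun) = 1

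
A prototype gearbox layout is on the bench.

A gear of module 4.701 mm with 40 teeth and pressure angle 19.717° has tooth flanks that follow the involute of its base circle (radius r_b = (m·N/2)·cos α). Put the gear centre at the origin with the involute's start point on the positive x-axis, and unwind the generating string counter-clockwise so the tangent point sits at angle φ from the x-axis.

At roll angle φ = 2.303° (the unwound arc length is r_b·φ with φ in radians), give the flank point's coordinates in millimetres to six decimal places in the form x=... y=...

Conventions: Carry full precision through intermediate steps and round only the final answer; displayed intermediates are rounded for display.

x=88.579122 y=0.001916

single-mesh involute tooth geometry (40T wheel at module 4.701)
pitch radius r_p = m·N/2 = 4.701·40/2 = 94.020000
base radius r_b = r_p·cos α = 94.020000·cos 19.717° = 88.507653
roll angle φ = 2.303° = 0.04019493 rad
x = r_b·(cos φ + φ·sin φ) = 88.579122
y = r_b·(sin φ − φ·cos φ) = 0.001916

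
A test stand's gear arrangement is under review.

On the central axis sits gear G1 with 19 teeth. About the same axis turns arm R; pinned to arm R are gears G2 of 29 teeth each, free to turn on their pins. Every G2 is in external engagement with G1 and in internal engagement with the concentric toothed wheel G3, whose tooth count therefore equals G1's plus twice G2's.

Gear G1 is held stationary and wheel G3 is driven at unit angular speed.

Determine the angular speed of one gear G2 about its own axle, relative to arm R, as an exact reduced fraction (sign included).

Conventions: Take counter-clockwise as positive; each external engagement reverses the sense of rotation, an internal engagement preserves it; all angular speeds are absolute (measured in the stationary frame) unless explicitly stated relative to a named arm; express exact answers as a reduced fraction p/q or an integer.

1463/2784

planetary set (19T centre, 29T on arm, 77T internal) — Willis relation
ring teeth: 19 + 2·29 = 77
19(ω_sun−ω_arm) = −77(ω_ring−ω_arm),  ω_sun = 0, ω_ring = 1
19(0−ω_arm) = −77(1−ω_arm)  ⇒  96·ω_arm = 77  ⇒  ω_arm = 77/96
sun–planet mesh: 19·(0−77/96) = −29·(ω_p−ω_arm)  ⇒  ω_p−ω_arm = 1463/2784
exact speed ratio = 1463/2784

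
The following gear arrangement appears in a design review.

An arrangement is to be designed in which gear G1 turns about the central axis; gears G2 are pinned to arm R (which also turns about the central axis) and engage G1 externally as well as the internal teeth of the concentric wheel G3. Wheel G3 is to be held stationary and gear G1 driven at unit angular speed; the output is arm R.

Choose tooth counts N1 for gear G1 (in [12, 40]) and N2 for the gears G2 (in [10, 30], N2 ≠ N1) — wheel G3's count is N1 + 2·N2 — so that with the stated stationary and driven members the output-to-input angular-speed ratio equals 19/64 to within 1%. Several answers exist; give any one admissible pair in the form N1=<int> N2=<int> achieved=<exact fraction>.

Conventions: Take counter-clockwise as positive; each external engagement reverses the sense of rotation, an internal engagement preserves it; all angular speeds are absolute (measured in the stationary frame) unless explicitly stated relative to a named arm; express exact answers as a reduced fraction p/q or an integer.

planetary set to be sized for 19/64 (Willis relation)
Willis with ω_ring = 0: ω_arm/ω_sun = N1/(N1+N3); set equal to 19/64  ⇒  N3/N1 = 1/(19/64) − 1 = 45/19
N3 = N1 + 2·N2  ⇒  N2/N1 = (N3/N1 − 1)/2 = (45/19 − 1)/2 = 13/19
smallest multiple with N1 ≥ 12 and N2 ≥ 10: k = 1  ⇒  N1 = 1·19 = 19, N2 = 1·13 = 13 (N1 ≤ 40, N2 ≤ 30, N2 ≠ N1 ✓), N3 = 19 + 2·13 = 45
check: N1/(N1+N3) with N1 = 19, N3 = 45 gives 19/64; |achieved − target| = 0 ≤ 19/6400 ✓

N1=19 N2=13 achieved=19/64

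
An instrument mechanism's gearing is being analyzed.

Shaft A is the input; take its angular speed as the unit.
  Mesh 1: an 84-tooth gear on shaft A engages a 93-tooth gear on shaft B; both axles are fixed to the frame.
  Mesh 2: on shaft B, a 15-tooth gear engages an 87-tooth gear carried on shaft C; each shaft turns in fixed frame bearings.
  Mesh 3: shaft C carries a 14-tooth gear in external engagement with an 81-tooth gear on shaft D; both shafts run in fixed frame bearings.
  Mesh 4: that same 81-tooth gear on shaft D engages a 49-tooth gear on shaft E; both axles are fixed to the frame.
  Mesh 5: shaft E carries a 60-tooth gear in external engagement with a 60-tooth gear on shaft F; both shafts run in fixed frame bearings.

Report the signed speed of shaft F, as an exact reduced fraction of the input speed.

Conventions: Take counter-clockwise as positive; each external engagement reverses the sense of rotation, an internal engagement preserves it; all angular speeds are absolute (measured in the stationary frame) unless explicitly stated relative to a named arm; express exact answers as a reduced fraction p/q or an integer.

5-mesh fixed-axis compound train (all bearings frame-fixed)
mesh 1 [84T→93T]: |ω|/ω_in = 1×84/93 = 28/31, sense flips to −
mesh 2 [15T→87T]: |ω|/ω_in = (28/31)×15/87 = 140/899, sense flips to +
mesh 3 [14T→81T]: |ω|/ω_in = (140/899)×14/81 = 1960/72819, sense flips to −
mesh 4 [81T→49T]: |ω|/ω_in = (1960/72819)×81/49 = 40/899, sense flips to +
mesh 5 [60T→60T]: |ω|/ω_in = (40/899)×60/60 = 40/899, sense flips to −
signed output speed (× input speed) = -40/899

-40/899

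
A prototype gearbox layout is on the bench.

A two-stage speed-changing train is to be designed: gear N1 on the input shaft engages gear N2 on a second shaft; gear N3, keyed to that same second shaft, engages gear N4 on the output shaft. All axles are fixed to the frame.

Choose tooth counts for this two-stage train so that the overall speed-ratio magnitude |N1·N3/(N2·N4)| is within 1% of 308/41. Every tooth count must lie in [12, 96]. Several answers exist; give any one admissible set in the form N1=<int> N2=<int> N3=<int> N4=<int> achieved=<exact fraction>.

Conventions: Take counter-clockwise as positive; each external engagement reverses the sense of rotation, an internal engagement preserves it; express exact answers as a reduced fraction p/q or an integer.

design class (target 308/41): fixed-axis compound train
target = 308/41 in lowest terms: an exact hit needs N1·N3 = k·308 and N2·N4 = k·41 for one integer k, every count in [12, 96]; additionally prefer no 1:1 stage (N1 ≠ N2, N3 ≠ N4)
k = 1…11: no 1:1-free in-range split of k·308 and k·41 into factor pairs; take k = 12
k = 12: N1·N3 = 3696 = 42·88, N2·N4 = 492 = 12·41
achieved = 42·88/(12·41) = 308/41; |achieved − target| = 0 ≤ 77/1025 ✓

N1=42 N2=12 N3=88 N4=41 achieved=308/41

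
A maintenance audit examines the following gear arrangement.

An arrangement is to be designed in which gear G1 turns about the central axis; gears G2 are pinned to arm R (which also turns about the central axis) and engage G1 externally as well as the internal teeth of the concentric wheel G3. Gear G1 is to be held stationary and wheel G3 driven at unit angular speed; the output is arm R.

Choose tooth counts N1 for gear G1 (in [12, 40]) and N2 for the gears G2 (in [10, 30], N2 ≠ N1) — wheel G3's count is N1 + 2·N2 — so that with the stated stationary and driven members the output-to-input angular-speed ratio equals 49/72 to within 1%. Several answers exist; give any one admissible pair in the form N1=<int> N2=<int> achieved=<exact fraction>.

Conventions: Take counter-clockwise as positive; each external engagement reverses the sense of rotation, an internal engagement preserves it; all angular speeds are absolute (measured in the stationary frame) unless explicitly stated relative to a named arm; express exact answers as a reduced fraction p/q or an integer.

class = planetary set [ratio 49/72 wanted; Willis about the carrier]
Willis with ω_sun = 0: ω_arm/ω_ring = N3/(N1+N3); set equal to 49/72  ⇒  N3/N1 = (49/72)/(1 − 49/72) = 49/23
N3 = N1 + 2·N2  ⇒  N2/N1 = (N3/N1 − 1)/2 = (49/23 − 1)/2 = 13/23
smallest multiple with N1 ≥ 12 and N2 ≥ 10: k = 1  ⇒  N1 = 1·23 = 23, N2 = 1·13 = 13 (N1 ≤ 40, N2 ≤ 30, N2 ≠ N1 ✓), N3 = 23 + 2·13 = 49
check: N3/(N1+N3) with N1 = 23, N3 = 49 gives 49/72; |achieved − target| = 0 ≤ 49/7200 ✓

N1=23 N2=13 achieved=49/72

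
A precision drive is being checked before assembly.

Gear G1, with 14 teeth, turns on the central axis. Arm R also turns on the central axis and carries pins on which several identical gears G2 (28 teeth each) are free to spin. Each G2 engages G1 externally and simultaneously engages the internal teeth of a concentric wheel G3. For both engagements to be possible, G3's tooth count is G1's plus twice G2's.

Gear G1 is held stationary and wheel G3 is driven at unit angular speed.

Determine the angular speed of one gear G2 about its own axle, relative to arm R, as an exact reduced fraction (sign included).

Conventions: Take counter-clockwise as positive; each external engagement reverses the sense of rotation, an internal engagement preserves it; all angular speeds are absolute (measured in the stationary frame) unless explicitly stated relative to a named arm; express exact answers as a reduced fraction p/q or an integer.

5/12

topology: planetary set — G1 14T / G2 28T / G3 70T, arm = carrier (Willis)
ring teeth: 14 + 2·28 = 70
14(ω_sun−ω_arm) = −70(ω_ring−ω_arm),  ω_sun = 0, ω_ring = 1
14(0−ω_arm) = −70(1−ω_arm)  ⇒  84·ω_arm = 70  ⇒  ω_arm = 5/6
sun–planet mesh: 14·(0−5/6) = −28·(ω_p−ω_arm)  ⇒  ω_p−ω_arm = 5/12
exact speed ratio = 5/12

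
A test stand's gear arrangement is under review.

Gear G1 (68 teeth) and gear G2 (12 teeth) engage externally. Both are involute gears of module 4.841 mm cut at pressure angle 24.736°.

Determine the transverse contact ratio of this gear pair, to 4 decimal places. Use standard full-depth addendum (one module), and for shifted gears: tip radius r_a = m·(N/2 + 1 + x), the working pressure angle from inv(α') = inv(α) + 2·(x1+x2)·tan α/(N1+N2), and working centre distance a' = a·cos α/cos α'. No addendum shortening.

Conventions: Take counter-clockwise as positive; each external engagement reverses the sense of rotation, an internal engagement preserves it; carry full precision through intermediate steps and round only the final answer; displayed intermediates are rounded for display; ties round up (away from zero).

topology: single-mesh involute geometry — m = 4.841, 68T/12T pair
base radii: r_b1 = 149.491751, r_b2 = 26.380897
tip radii: r_a1 = 169.435000, r_a2 = 33.887000
no profile shift: α' = α, a' = a
action lengths: √(r_a1²−r_b1²) = 79.752340, √(r_a2²−r_b2²) = 21.269157
base pitch p_b = π·m·cos α = 13.813005
CR = (79.752340 + 21.269157 − 193.640000·sin 24.73600°)/13.813005 = 1.447563
contact ratio ≈ 1.4476

1.4476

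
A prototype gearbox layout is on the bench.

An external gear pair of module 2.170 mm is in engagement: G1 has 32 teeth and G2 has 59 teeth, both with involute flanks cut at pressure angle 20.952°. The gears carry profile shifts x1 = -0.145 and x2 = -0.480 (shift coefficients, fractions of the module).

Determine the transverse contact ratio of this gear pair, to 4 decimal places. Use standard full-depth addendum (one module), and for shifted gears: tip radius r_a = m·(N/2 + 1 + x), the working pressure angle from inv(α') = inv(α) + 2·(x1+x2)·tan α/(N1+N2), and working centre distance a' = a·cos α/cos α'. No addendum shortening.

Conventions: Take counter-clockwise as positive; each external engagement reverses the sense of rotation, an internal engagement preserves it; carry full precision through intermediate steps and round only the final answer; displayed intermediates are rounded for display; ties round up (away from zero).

1.8411

class = single-mesh tooth geometry [involute pair 32T × 59T, m = 2.170]
base radii: r_b1 = 32.424325, r_b2 = 59.782349
tip radii: r_a1 = 36.575350, r_a2 = 65.143400
inv(α') = inv(20.952°) + 2·(-0.145-0.480)·tan α/(32+59) = 0.01196210  ⇒  α' = 18.62836°
a' = a·cos α / cos α' = 98.7350·cos 20.952°/cos 18.62836° = 97.304413
action lengths: √(r_a1²−r_b1²) = 16.923929, √(r_a2²−r_b2²) = 25.879206
base pitch p_b = π·m·cos α = 6.366501
CR = (16.923929 + 25.879206 − 97.304413·sin 18.62836°)/6.366501 = 1.841096
contact ratio ≈ 1.8411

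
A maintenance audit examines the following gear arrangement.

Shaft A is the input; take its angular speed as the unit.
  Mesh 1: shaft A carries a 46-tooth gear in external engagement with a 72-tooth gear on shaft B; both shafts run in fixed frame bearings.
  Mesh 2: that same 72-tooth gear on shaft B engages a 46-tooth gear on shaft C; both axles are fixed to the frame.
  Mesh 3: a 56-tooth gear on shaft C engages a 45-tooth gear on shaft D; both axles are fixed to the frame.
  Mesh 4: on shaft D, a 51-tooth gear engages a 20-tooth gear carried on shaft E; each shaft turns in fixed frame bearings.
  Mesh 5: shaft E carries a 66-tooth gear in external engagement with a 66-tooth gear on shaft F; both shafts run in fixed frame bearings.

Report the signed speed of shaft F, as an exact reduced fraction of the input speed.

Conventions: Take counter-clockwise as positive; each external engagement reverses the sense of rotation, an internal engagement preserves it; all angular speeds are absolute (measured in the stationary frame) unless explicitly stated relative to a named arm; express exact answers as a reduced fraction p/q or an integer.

5-mesh fixed-axis compound train (all bearings frame-fixed)
mesh 1 [46T→72T]: |ω|/ω_in = 1×46/72 = 23/36, sense flips to −
mesh 2 [72T→46T]: |ω|/ω_in = (23/36)×72/46 = 1, sense flips to +
mesh 3 [56T→45T]: |ω|/ω_in = 1×56/45 = 56/45, sense flips to −
mesh 4 [51T→20T]: |ω|/ω_in = (56/45)×51/20 = 238/75, sense flips to +
mesh 5 [66T→66T]: |ω|/ω_in = (238/75)×66/66 = 238/75, sense flips to −
signed output speed (× input speed) = -238/75

-238/75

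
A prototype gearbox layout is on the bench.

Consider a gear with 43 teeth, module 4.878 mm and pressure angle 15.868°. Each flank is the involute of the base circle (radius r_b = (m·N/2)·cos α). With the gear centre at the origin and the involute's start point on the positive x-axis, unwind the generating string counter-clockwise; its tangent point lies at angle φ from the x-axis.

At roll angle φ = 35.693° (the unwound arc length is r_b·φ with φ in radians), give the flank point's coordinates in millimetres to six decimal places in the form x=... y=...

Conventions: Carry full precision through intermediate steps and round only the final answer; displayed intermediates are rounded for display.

x=118.596823 y=7.818419

topology: single-mesh involute geometry — m = 4.878, N = 43
pitch radius r_p = m·N/2 = 4.878·43/2 = 104.877000
base radius r_b = r_p·cos α = 104.877000·cos 15.868° = 100.880575
roll angle φ = 35.693° = 0.62296037 rad
x = r_b·(cos φ + φ·sin φ) = 118.596823
y = r_b·(sin φ − φ·cos φ) = 7.818419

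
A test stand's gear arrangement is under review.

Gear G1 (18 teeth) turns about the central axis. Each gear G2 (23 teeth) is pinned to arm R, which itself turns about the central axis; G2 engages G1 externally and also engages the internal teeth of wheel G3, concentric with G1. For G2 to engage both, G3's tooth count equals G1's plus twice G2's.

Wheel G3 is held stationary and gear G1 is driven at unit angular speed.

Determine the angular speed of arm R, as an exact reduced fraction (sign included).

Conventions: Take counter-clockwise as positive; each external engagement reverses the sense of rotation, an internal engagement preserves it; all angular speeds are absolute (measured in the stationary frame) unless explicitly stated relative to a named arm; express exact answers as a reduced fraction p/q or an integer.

9/41

class = planetary set [G3 = 18+2·23 = 64; Willis about the carrier]
ring teeth: 18 + 2·23 = 64
18(ω_sun−ω_arm) = −64(ω_ring−ω_arm),  ω_ring = 0, ω_sun = 1
18(1−ω_arm) = −64(0−ω_arm)  ⇒  82·ω_arm = 18  ⇒  ω_arm = 9/41
exact speed ratio = 9/41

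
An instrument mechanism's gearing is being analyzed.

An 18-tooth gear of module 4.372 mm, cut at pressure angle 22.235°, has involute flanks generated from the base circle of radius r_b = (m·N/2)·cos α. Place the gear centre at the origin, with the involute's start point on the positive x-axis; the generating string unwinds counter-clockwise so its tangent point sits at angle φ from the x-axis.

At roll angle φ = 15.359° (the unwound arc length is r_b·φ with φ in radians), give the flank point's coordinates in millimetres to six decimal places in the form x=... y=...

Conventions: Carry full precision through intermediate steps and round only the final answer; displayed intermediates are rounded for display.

x=37.707277 y=0.232188

topology: single-mesh involute geometry — m = 4.372, N = 18
pitch radius r_p = m·N/2 = 4.372·18/2 = 39.348000
base radius r_b = r_p·cos α = 39.348000·cos 22.235° = 36.422067
roll angle φ = 15.359° = 0.26806512 rad
x = r_b·(cos φ + φ·sin φ) = 37.707277
y = r_b·(sin φ − φ·cos φ) = 0.232188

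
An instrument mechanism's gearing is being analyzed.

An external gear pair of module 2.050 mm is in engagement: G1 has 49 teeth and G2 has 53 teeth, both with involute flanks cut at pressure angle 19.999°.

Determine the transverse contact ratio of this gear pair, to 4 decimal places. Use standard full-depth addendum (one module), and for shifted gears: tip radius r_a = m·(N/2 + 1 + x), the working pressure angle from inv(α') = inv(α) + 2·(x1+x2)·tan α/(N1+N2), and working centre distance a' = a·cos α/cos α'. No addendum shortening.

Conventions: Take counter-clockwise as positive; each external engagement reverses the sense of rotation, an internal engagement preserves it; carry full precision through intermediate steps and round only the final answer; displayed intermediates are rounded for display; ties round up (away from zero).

single-mesh involute tooth geometry (49T engaging 53T at module 2.050)
base radii: r_b1 = 47.196362, r_b2 = 51.049126
tip radii: r_a1 = 52.275000, r_a2 = 56.375000
no profile shift: α' = α, a' = a
action lengths: √(r_a1²−r_b1²) = 22.476189, √(r_a2²−r_b2²) = 23.919184
base pitch p_b = π·m·cos α = 6.051908
CR = (22.476189 + 23.919184 − 104.550000·sin 19.99900°)/6.051908 = 1.757938
contact ratio ≈ 1.7579

1.7579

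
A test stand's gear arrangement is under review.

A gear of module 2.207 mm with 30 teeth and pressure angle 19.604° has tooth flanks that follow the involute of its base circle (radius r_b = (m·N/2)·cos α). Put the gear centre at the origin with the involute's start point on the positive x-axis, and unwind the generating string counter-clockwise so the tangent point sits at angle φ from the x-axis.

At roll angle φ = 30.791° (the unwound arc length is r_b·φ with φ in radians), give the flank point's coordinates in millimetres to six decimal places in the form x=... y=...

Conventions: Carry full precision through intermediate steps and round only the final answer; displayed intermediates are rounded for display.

topology: single-mesh involute geometry — m = 2.207, N = 30
pitch radius r_p = m·N/2 = 2.207·30/2 = 33.105000
base radius r_b = r_p·cos α = 33.105000·cos 19.604° = 31.186037
roll angle φ = 30.791° = 0.53740433 rad
x = r_b·(cos φ + φ·sin φ) = 35.369390
y = r_b·(sin φ − φ·cos φ) = 1.567284

x=35.369390 y=1.567284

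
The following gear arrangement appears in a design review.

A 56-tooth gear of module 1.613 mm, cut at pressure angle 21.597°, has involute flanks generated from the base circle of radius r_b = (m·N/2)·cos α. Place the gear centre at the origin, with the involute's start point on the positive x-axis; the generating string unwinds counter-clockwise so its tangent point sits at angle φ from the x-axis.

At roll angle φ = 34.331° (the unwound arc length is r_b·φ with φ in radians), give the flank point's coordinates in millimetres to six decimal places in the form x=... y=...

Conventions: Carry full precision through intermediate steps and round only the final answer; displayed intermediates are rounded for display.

x=48.868423 y=2.904537

single-mesh involute tooth geometry (56T wheel at module 1.613)
pitch radius r_p = m·N/2 = 1.613·56/2 = 45.164000
base radius r_b = r_p·cos α = 45.164000·cos 21.597° = 41.993296
roll angle φ = 34.331° = 0.59918899 rad
x = r_b·(cos φ + φ·sin φ) = 48.868423
y = r_b·(sin φ − φ·cos φ) = 2.904537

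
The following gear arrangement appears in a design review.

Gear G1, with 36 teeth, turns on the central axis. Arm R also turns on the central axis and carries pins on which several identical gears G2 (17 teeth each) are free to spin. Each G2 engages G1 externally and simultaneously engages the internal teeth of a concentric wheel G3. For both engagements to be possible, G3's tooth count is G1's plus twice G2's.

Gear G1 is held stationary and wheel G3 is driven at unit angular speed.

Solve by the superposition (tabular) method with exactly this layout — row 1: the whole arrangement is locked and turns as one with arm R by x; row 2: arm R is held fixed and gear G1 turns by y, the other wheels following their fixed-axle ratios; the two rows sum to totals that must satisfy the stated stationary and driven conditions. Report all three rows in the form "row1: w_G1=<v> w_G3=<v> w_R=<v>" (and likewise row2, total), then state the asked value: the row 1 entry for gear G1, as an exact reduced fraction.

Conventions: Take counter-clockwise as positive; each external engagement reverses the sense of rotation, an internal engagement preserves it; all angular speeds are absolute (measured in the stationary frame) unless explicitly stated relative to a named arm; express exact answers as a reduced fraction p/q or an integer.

class = planetary set [G3 = 36+2·17 = 70; Willis about the carrier]
row 1: whole set turns with the arm by x
row 2: sun turns y, ring = −(36/70)·y, arm 0
boundary: total ω_sun = x + y = 0 and total ω_ring = x − (36/70)·y = 1  ⇒  y = -35/53, x = 35/53
row 2 ring = −(36/70)·(-35/53) = 18/53
totals (row 1 + row 2): sun 35/53 + (-35/53) = 0, ring 35/53 + 18/53 = 1, arm 35/53 + 0 = 35/53
asked cell (row1, sun) = 35/53

row1: w_G1=35/53 w_G3=35/53 w_R=35/53
row2: w_G1=-35/53 w_G3=18/53 w_R=0
total: w_G1=0 w_G3=1 w_R=35/53
asked value: 35/53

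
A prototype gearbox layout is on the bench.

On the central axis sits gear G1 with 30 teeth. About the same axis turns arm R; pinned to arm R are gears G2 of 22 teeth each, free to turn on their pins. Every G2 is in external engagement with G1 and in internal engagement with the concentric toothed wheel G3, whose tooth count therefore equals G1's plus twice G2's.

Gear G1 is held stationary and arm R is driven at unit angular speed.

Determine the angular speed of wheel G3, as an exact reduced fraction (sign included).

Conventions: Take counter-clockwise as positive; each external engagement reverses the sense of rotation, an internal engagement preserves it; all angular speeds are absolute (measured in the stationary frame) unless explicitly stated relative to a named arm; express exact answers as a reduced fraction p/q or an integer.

recognized (axles ride arm R): planetary set, 30/22/74 teeth
ring teeth: 30 + 2·22 = 74
30(ω_sun−ω_arm) = −74(ω_ring−ω_arm),  ω_sun = 0, ω_arm = 1
ω_ring = 1 − (30/74)(0−1) = 52/37
exact speed ratio = 52/37

52/37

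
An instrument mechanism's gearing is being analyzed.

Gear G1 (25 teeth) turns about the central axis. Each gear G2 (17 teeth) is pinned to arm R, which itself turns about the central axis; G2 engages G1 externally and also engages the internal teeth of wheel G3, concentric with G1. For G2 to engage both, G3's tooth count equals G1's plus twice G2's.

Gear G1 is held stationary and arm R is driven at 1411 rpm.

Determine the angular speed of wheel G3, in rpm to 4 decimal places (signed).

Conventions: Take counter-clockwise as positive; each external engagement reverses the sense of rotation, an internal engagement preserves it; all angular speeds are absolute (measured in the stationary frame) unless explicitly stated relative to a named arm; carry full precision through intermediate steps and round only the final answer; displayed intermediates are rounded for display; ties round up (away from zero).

recognized (axles ride arm R): planetary set, 25/17/59 teeth
normalise by the input: solve with ω_arm = 1, then scale by 1411 rpm
ring teeth: 25 + 2·17 = 59
25(ω_sun−ω_arm) = −59(ω_ring−ω_arm),  ω_sun = 0, ω_arm = 1
ω_ring = 1 − (25/59)(0−1) = 84/59
scale: ω_ring = 84/59 × 1411 rpm = +2008.8814 rpm

+2008.8814 rpm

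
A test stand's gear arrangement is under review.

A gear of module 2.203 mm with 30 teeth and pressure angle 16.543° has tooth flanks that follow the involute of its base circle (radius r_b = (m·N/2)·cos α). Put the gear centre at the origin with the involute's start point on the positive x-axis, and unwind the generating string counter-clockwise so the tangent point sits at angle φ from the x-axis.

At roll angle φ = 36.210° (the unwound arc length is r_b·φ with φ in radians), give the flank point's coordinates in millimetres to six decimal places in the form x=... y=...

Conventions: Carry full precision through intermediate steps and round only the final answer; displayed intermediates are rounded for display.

topology: single-mesh involute geometry — m = 2.203, N = 30
pitch radius r_p = m·N/2 = 2.203·30/2 = 33.045000
base radius r_b = r_p·cos α = 33.045000·cos 16.543° = 31.677146
roll angle φ = 36.210° = 0.63198372 rad
x = r_b·(cos φ + φ·sin φ) = 37.385348
y = r_b·(sin φ − φ·cos φ) = 2.560333

x=37.385348 y=2.560333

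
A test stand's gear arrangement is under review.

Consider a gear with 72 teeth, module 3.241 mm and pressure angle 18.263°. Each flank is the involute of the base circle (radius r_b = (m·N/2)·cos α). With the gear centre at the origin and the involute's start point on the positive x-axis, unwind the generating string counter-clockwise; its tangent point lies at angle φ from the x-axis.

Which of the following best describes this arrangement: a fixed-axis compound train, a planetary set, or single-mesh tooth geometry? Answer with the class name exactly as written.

single-mesh tooth geometry

topology: single-mesh involute geometry — m = 3.241, N = 72
classification: single-mesh tooth geometry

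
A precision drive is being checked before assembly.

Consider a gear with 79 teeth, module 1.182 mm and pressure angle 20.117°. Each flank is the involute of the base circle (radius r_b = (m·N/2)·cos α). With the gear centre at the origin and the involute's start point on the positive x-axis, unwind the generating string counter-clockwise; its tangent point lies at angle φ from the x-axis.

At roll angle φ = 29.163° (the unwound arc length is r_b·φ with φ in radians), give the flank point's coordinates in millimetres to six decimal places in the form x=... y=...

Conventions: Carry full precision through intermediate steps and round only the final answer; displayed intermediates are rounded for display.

x=49.156977 y=1.877547

recognized (one wheel, involute flank): single-mesh tooth geometry, m = 1.182, N = 79
pitch radius r_p = m·N/2 = 1.182·79/2 = 46.689000
base radius r_b = r_p·cos α = 46.689000·cos 20.117° = 43.840609
roll angle φ = 29.163° = 0.50899037 rad
x = r_b·(cos φ + φ·sin φ) = 49.156977
y = r_b·(sin φ − φ·cos φ) = 1.877547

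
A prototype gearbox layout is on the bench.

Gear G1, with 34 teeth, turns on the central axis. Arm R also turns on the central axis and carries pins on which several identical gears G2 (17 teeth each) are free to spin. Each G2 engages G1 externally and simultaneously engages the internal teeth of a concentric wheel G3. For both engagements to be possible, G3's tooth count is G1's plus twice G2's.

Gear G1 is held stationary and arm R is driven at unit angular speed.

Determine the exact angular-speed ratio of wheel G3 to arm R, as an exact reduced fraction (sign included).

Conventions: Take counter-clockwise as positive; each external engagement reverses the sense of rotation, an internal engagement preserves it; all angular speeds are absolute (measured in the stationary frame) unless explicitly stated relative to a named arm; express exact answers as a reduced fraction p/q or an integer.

topology: planetary set — G1 34T / G2 17T / G3 68T, arm = carrier (Willis)
ring teeth: 34 + 2·17 = 68
34(ω_sun−ω_arm) = −68(ω_ring−ω_arm),  ω_sun = 0, ω_arm = 1
ω_ring = 1 − (34/68)(0−1) = 3/2
ω_out/ω_in = 3/2

3/2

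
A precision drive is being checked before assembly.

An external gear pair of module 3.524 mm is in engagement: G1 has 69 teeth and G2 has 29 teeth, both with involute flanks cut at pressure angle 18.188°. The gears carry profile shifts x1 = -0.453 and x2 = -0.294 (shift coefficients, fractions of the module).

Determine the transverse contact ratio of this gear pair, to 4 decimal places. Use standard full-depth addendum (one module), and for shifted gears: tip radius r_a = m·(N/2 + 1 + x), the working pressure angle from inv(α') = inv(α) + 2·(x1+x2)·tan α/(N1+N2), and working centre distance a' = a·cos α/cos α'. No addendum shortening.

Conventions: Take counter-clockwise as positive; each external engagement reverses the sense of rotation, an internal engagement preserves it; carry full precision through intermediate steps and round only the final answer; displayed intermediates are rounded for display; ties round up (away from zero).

2.1471

class = single-mesh tooth geometry [involute pair 69T × 29T, m = 3.524]
base radii: r_b1 = 115.503653, r_b2 = 48.545013
tip radii: r_a1 = 123.505628, r_a2 = 53.585944
inv(α') = inv(18.188°) + 2·(-0.453-0.294)·tan α/(69+29) = 0.00610199  ⇒  α' = 14.96174°
a' = a·cos α / cos α' = 172.6760·cos 18.188°/cos 14.96174° = 169.805334
action lengths: √(r_a1²−r_b1²) = 43.732670, √(r_a2²−r_b2²) = 22.689977
base pitch p_b = π·m·cos α = 10.517838
CR = (43.732670 + 22.689977 − 169.805334·sin 14.96174°)/10.517838 = 2.147144
contact ratio ≈ 2.1471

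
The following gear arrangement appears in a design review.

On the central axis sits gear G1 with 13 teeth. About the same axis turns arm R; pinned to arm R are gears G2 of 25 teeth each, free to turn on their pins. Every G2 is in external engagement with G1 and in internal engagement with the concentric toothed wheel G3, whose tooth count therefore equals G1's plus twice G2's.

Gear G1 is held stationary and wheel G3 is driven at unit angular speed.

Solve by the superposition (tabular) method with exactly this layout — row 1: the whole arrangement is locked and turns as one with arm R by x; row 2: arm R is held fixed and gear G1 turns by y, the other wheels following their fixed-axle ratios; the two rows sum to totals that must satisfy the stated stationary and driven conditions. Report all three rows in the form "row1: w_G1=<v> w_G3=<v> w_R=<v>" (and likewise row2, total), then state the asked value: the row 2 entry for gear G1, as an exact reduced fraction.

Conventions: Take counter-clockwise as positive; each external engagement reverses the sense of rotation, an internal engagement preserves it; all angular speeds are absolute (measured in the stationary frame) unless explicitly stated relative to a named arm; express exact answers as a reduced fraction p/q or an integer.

row1: w_G1=63/76 w_G3=63/76 w_R=63/76
row2: w_G1=-63/76 w_G3=13/76 w_R=0
total: w_G1=0 w_G3=1 w_R=63/76
asked value: -63/76

class = planetary set [G3 = 13+2·25 = 63; Willis about the carrier]
superposition row 1 [locked train]: every member turns x
row 2 (arm held, sun turns y): ω_ring = −(13/63)·y, ω_arm = 0
boundary: total ω_sun = x + y = 0 and total ω_ring = x − (13/63)·y = 1  ⇒  y = -63/76, x = 63/76
row 2 ring = −(13/63)·(-63/76) = 13/76
totals (row 1 + row 2): sun 63/76 + (-63/76) = 0, ring 63/76 + 13/76 = 1, arm 63/76 + 0 = 63/76
asked cell (row2, sun) = -63/76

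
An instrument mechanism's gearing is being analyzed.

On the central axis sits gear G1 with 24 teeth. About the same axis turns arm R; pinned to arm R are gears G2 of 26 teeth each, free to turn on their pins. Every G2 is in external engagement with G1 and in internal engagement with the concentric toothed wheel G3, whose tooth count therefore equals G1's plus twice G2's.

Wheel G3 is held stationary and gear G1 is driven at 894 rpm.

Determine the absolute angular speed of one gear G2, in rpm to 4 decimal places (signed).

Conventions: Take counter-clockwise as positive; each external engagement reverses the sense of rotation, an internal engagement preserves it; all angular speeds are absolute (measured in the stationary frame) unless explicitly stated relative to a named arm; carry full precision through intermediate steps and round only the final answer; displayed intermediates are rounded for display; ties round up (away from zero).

topology: planetary set — G1 24T / G2 26T / G3 76T, arm = carrier (Willis)
normalise by the input: solve with ω_sun = 1, then scale by 894 rpm
ring teeth: 24 + 2·26 = 76
24(ω_sun−ω_arm) = −76(ω_ring−ω_arm),  ω_ring = 0, ω_sun = 1
24(1−ω_arm) = −76(0−ω_arm)  ⇒  100·ω_arm = 24  ⇒  ω_arm = 6/25
sun–planet mesh: 24·(1−6/25) = −26·(ω_p−ω_arm)  ⇒  ω_p−ω_arm = -228/325
ω_p = 6/25 − 228/325 = -6/13
scale: ω_p = -6/13 × 894 rpm = -412.6154 rpm

-412.6154 rpm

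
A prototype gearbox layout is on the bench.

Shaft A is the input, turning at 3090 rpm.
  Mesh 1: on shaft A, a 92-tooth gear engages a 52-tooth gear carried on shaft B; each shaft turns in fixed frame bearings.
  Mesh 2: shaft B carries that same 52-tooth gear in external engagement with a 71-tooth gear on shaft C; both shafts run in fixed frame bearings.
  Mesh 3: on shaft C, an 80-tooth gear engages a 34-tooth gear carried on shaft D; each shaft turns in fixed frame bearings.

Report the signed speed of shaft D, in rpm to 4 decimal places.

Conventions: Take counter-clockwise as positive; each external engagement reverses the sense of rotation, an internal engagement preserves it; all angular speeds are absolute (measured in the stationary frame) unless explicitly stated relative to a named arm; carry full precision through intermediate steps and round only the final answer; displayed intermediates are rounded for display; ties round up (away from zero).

-9421.0439 rpm

3-mesh fixed-axis compound train (all bearings frame-fixed)
mesh 1 [92T→52T]: ω = 3090.0000×92/52 = 5466.9231 rpm, sense flips to −
mesh 2 [52T→71T]: ω = 5466.9231×52/71 = 4003.9437 rpm, sense flips to +
mesh 3 [80T→34T]: ω = 4003.9437×80/34 = 9421.0439 rpm, sense flips to −
signed output speed = -9421.0439 rpm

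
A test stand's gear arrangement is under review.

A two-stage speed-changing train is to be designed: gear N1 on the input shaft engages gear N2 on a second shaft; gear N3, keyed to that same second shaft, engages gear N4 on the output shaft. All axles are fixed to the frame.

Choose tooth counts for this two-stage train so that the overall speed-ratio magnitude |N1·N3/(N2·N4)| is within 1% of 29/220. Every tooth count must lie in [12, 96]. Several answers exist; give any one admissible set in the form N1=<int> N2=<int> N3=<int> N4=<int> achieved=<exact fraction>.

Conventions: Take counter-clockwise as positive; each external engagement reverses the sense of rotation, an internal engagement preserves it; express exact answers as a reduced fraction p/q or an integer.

N1=12 N2=30 N3=29 N4=88 achieved=29/220

design class (target 29/220): fixed-axis compound train
target = 29/220 in lowest terms: an exact hit needs N1·N3 = k·29 and N2·N4 = k·220 for one integer k, every count in [12, 96]; additionally prefer no 1:1 stage (N1 ≠ N2, N3 ≠ N4)
k = 1…11: no 1:1-free in-range split of k·29 and k·220 into factor pairs; take k = 12
k = 12: N1·N3 = 348 = 12·29, N2·N4 = 2640 = 30·88
achieved = 12·29/(30·88) = 29/220; |achieved − target| = 0 ≤ 29/22000 ✓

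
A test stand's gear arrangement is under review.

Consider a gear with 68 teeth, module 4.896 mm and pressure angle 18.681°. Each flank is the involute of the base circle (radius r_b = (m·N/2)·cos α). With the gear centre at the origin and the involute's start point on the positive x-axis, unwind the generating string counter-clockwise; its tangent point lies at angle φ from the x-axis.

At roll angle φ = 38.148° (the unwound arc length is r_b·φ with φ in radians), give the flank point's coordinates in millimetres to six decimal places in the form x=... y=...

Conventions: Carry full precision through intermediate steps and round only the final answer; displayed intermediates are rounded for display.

topology: single-mesh involute geometry — m = 4.896, N = 68
pitch radius r_p = m·N/2 = 4.896·68/2 = 166.464000
base radius r_b = r_p·cos α = 166.464000·cos 18.681° = 157.694101
roll angle φ = 38.148° = 0.66580820 rad
x = r_b·(cos φ + φ·sin φ) = 188.867728
y = r_b·(sin φ − φ·cos φ) = 14.837672

x=188.867728 y=14.837672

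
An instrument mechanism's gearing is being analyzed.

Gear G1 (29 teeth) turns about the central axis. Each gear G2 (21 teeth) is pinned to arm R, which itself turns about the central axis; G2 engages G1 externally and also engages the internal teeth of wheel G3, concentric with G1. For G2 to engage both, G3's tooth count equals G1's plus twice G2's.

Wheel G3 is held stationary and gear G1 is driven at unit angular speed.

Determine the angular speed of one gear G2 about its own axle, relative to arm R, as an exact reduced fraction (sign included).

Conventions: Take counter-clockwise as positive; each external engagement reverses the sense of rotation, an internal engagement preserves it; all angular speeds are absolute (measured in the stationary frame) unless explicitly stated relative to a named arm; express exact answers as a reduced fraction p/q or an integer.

-2059/2100

planetary set (29T centre, 21T on arm, 71T internal) — Willis relation
ring teeth: 29 + 2·21 = 71
29(ω_sun−ω_arm) = −71(ω_ring−ω_arm),  ω_ring = 0, ω_sun = 1
29(1−ω_arm) = −71(0−ω_arm)  ⇒  100·ω_arm = 29  ⇒  ω_arm = 29/100
sun–planet mesh: 29·(1−29/100) = −21·(ω_p−ω_arm)  ⇒  ω_p−ω_arm = -2059/2100
exact speed ratio = -2059/2100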